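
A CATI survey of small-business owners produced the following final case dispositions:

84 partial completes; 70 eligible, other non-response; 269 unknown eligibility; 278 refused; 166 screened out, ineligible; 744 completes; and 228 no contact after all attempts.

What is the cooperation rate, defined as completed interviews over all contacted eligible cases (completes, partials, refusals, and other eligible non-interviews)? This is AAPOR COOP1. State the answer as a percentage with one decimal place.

Numerator: 744
Denom: 744 + 84 + 278 + 70 = 1176
COOP1 = 744 / 1176 = 0.6327

63.3%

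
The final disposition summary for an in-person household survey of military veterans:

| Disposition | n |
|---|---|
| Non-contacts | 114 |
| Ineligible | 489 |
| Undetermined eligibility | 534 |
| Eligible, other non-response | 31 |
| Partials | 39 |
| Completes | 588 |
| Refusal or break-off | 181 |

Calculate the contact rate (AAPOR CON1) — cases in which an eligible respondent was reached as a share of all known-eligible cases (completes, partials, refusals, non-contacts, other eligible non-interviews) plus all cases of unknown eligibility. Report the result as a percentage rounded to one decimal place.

56.4%

Top = 588 + 39 + 181 + 31 = 839
Denominator = 588 + 39 + 181 + 114 + 31 + 534 = 1487
CON1 = 839 / 1487 = 0.5642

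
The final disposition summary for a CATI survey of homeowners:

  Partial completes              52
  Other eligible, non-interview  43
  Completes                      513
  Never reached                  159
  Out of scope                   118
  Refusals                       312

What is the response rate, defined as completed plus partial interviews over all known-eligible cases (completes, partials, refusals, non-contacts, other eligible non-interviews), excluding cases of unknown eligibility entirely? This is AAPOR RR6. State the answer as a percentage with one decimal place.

52.4%

Numerator = 513 + 52 = 565
Denom = 513 + 52 + 312 + 159 + 43 = 1079
RR6 = 565 / 1079 = 0.5236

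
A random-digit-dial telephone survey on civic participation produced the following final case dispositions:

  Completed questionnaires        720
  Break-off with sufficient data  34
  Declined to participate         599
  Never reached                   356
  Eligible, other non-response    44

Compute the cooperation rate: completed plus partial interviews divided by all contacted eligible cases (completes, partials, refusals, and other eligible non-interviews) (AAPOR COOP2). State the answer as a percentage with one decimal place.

Num: 720 + 34 = 754
Denominator: 720 + 34 + 599 + 44 = 1397
COOP2 = 754 / 1397 = 0.5397

54.0%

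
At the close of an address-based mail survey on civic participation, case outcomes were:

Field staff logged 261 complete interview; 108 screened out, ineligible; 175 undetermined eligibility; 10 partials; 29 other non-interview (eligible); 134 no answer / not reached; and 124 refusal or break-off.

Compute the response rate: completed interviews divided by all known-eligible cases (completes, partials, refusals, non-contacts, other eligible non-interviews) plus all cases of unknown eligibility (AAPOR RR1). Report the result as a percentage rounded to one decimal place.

Top: 261
Base: 261 + 10 + 124 + 134 + 29 + 175 = 733
RR1 = 261 / 733 = 0.3561

35.6%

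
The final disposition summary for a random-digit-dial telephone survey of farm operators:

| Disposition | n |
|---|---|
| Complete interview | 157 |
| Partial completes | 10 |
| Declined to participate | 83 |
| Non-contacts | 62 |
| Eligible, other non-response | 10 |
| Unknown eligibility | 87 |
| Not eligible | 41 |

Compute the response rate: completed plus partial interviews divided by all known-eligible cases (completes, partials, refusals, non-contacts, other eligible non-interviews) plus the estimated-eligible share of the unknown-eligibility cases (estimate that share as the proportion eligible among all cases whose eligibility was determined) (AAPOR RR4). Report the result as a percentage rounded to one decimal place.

41.8%

Num: 157 + 10 = 167
Determined eligible: 157 + 10 + 83 + 62 + 10 = 322
e = 322 / (322 + 41) = 322 / 363 = 0.8871
Estimated eligible among unknowns: 0.8871 × 87 = 77.18
Denom: 322 + 77.18 = 399.18
RR4 = 167 / 399.18 = 0.4184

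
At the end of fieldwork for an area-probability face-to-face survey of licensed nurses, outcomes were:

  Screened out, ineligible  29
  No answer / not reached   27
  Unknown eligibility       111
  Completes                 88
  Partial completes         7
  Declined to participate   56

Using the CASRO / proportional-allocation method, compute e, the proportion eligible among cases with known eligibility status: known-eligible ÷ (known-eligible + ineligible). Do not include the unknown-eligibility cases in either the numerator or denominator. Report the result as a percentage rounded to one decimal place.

Determined eligible = 88 + 7 + 56 + 27 = 178
e = 178 / (178 + 29) = 178 / 207 = 0.8599

86.0%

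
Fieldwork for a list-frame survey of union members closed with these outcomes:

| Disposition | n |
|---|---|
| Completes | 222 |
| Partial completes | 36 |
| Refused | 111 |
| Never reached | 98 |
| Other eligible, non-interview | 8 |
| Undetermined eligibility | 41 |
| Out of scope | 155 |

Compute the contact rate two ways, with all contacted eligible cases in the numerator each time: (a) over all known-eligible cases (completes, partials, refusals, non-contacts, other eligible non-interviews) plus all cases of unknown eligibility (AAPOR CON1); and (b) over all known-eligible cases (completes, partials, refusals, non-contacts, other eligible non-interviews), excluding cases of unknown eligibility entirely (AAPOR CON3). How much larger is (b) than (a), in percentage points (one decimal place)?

Num = 222 + 36 + 111 + 8 = 377
Base = 222 + 36 + 111 + 98 + 8 + 41 = 516
CON1 = 377 / 516 = 0.7306
Base = 222 + 36 + 111 + 98 + 8 = 475
CON3 = 377 / 475 = 0.7937
Difference = 79.37 − 73.06 = 6.31 percentage points

6.3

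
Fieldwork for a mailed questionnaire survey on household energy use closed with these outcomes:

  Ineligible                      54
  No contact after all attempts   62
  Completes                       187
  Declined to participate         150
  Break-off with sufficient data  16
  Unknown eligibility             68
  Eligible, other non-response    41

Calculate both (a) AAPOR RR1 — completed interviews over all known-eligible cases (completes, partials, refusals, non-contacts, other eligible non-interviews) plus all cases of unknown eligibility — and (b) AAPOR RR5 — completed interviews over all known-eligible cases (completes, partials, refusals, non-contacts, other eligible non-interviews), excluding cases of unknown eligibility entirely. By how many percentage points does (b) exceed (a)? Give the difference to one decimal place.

Numerator = 187
Denom = 187 + 16 + 150 + 62 + 41 + 68 = 524
RR1 = 187 / 524 = 0.3569
Denom = 187 + 16 + 150 + 62 + 41 = 456
RR5 = 187 / 456 = 0.4101
Difference = 41.01 − 35.69 = 5.32 percentage points

5.3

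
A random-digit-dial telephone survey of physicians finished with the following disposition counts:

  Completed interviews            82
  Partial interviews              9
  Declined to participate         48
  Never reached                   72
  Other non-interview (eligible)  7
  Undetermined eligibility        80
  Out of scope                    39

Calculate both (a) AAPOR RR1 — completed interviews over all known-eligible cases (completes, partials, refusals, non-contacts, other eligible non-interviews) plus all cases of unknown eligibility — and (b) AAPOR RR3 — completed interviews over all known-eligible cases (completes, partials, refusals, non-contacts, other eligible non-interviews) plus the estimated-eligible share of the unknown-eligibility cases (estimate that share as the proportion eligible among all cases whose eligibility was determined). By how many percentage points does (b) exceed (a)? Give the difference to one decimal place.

Num: 82
Base: 82 + 9 + 48 + 72 + 7 + 80 = 298
RR1 = 82 / 298 = 0.2752
Eligible (known): 82 + 9 + 48 + 72 + 7 = 218
e = 218 / (218 + 39) = 218 / 257 = 0.8482
Eligible share of unknowns: 0.8482 × 80 = 67.86
Base: 218 + 67.86 = 285.86
RR3 = 82 / 285.86 = 0.2869
Difference = 28.69 − 27.52 = 1.17 percentage points

1.2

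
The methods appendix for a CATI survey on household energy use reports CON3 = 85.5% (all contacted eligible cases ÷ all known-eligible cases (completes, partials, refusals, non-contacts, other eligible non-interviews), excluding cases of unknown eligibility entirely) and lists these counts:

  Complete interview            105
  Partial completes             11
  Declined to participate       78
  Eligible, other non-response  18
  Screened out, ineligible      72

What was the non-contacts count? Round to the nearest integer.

Top → 105 + 11 + 78 + 18 = 212
CON3 = 212 / D = 0.855
D = 212 / 0.855 = 248.0
Other denominator terms total 212
non-contacts = 248.0 − 212 ≈ 36

36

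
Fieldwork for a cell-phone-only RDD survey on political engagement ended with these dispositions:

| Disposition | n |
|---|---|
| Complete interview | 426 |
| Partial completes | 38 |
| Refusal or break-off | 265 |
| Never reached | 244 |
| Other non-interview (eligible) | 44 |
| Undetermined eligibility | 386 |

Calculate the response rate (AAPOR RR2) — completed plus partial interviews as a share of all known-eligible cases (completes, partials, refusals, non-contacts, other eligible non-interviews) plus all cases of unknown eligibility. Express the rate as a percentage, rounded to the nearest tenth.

33.1%

Top: 426 + 38 = 464
Denom: 426 + 38 + 265 + 244 + 44 + 386 = 1403
RR2 = 464 / 1403 = 0.3307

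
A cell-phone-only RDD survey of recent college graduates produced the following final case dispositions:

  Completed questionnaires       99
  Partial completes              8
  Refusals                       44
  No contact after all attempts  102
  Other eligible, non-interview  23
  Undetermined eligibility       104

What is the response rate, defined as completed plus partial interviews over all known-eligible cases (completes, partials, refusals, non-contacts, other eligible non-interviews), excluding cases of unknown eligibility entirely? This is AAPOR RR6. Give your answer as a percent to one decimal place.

38.8%

Top = 99 + 8 = 107
Denom = 99 + 8 + 44 + 102 + 23 = 276
RR6 = 107 / 276 = 0.3877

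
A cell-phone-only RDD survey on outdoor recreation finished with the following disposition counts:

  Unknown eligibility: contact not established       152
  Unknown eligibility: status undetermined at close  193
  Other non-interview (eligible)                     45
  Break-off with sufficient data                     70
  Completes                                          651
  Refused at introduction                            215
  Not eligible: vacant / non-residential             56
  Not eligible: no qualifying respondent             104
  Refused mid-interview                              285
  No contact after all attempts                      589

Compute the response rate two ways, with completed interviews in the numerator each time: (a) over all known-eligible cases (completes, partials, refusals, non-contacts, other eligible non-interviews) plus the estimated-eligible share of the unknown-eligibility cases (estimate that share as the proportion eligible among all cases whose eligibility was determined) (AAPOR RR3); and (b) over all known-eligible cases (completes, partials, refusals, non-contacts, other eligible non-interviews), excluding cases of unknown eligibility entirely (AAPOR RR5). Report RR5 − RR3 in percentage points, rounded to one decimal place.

5.1

Declined to participate = 215 + 285 = 500
Eligibility not determined = 152 + 193 = 345
Out of scope = 104 + 56 = 160
Num: 651
Determined eligible: 651 + 70 + 500 + 589 + 45 = 1855
e = 1855 / (1855 + 160) = 1855 / 2015 = 0.9206
e × U: 0.9206 × 345 = 317.61
Denom: 1855 + 317.61 = 2172.61
RR3 = 651 / 2172.61 = 0.2996
Denom: 651 + 70 + 500 + 589 + 45 = 1855
RR5 = 651 / 1855 = 0.3509
Difference = 35.09 − 29.96 = 5.13 percentage points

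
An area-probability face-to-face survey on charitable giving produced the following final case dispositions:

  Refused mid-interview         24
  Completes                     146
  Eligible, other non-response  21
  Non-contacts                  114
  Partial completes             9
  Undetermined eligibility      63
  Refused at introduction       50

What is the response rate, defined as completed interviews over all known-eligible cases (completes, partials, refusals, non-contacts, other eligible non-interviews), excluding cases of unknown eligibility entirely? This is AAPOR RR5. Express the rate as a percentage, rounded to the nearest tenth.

40.1%

Declined to participate = 50 + 24 = 74
Top → 146
Base → 146 + 9 + 74 + 114 + 21 = 364
RR5 = 146 / 364 = 0.4011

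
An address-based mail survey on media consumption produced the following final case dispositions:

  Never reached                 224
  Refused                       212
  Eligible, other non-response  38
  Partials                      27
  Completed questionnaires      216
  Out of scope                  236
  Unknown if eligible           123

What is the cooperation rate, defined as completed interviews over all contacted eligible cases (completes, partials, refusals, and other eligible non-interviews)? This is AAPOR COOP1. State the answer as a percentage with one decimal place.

Num = 216
Denom = 216 + 27 + 212 + 38 = 493
COOP1 = 216 / 493 = 0.4381

43.8%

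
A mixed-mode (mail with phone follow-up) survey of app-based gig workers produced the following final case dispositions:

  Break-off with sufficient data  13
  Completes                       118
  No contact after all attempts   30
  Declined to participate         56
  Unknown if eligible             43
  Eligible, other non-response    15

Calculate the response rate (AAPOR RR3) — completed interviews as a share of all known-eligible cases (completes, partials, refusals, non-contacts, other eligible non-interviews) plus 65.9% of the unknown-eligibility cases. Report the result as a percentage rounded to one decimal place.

Top = 118
Determined eligible = 118 + 13 + 56 + 30 + 15 = 232
e × U = 0.6590 × 43 = 28.34
Base = 232 + 28.34 = 260.34
RR3 = 118 / 260.34 = 0.4533

45.3%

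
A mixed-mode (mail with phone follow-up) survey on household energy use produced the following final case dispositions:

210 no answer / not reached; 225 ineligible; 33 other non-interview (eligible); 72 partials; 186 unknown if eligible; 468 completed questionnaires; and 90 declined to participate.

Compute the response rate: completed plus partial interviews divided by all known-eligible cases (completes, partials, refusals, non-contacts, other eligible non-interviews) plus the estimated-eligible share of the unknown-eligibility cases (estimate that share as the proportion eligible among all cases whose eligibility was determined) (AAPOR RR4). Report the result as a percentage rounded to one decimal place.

52.9%

Numerator → 468 + 72 = 540
Known eligible → 468 + 72 + 90 + 210 + 33 = 873
e = 873 / (873 + 225) = 873 / 1098 = 0.7951
e × U → 0.7951 × 186 = 147.89
Denom → 873 + 147.89 = 1020.89
RR4 = 540 / 1020.89 = 0.5290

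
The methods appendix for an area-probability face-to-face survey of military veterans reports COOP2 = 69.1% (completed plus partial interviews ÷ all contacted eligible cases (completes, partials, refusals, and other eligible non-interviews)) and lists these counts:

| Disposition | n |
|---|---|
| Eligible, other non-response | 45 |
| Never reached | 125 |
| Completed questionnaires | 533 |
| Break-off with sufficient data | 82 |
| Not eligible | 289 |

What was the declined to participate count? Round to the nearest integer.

230

Numerator: 533 + 82 = 615
COOP2 = 615 / D = 0.691
D = 615 / 0.691 = 890.0
Other denominator terms total 660
declined to participate = 890.0 − 660 ≈ 230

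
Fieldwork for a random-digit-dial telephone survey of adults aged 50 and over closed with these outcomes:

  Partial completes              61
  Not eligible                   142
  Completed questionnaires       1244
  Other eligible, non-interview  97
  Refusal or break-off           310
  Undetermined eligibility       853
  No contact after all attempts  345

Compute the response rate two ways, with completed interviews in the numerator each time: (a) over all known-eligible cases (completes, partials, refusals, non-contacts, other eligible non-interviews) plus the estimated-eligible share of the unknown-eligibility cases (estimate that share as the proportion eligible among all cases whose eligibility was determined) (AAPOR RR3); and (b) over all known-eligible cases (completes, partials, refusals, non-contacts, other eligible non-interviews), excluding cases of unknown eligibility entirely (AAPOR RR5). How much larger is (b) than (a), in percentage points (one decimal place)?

Numerator → 1244
Known eligible → 1244 + 61 + 310 + 345 + 97 = 2057
e = 2057 / (2057 + 142) = 2057 / 2199 = 0.9354
Eligible share of unknowns → 0.9354 × 853 = 797.90
Denominator → 2057 + 797.90 = 2854.90
RR3 = 1244 / 2854.90 = 0.4357
Denominator → 1244 + 61 + 310 + 345 + 97 = 2057
RR5 = 1244 / 2057 = 0.6048
Difference = 60.48 − 43.57 = 16.91 percentage points

16.9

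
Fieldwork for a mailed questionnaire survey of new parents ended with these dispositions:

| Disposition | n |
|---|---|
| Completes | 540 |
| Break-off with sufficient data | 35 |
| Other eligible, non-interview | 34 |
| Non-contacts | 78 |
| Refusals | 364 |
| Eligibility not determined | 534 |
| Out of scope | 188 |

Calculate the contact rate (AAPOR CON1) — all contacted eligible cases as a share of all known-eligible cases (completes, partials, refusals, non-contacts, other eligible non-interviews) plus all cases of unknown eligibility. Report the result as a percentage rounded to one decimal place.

61.4%

Numerator = 540 + 35 + 364 + 34 = 973
Base = 540 + 35 + 364 + 78 + 34 + 534 = 1585
CON1 = 973 / 1585 = 0.6139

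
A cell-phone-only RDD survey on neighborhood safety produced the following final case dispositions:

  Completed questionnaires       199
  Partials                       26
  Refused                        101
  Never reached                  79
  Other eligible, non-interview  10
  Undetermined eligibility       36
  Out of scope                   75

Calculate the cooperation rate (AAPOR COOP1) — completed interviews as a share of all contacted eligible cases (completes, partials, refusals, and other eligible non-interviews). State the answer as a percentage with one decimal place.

59.2%

Numerator → 199
Base → 199 + 26 + 101 + 10 = 336
COOP1 = 199 / 336 = 0.5923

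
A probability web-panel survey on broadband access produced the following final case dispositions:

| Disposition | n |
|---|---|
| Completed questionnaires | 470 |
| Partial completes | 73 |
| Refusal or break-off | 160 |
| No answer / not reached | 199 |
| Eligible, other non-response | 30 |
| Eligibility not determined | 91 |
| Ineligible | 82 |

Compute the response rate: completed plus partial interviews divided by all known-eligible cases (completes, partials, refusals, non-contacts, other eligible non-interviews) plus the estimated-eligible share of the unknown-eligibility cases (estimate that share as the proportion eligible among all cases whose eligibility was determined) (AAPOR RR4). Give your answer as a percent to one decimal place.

53.5%

Num: 470 + 73 = 543
Determined eligible: 470 + 73 + 160 + 199 + 30 = 932
e = 932 / (932 + 82) = 932 / 1014 = 0.9191
Estimated eligible among unknowns: 0.9191 × 91 = 83.64
Base: 932 + 83.64 = 1015.64
RR4 = 543 / 1015.64 = 0.5346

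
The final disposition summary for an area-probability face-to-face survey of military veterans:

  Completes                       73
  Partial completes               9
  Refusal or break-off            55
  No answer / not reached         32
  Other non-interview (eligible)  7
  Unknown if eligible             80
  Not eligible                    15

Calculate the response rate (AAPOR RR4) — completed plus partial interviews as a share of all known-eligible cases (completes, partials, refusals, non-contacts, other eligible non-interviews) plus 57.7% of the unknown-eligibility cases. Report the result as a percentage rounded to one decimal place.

Top → 73 + 9 = 82
Known eligible → 73 + 9 + 55 + 32 + 7 = 176
Eligible share of unknowns → 0.5770 × 80 = 46.16
Denom → 176 + 46.16 = 222.16
RR4 = 82 / 222.16 = 0.3691

36.9%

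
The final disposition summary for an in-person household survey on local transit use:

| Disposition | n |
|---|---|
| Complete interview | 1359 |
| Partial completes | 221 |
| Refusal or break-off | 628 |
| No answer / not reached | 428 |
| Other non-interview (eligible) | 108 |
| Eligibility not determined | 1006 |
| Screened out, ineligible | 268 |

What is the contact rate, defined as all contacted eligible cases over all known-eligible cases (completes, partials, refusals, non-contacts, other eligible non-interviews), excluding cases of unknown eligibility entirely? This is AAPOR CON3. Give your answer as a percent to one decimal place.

84.4%

Num: 1359 + 221 + 628 + 108 = 2316
Denom: 1359 + 221 + 628 + 428 + 108 = 2744
CON3 = 2316 / 2744 = 0.8440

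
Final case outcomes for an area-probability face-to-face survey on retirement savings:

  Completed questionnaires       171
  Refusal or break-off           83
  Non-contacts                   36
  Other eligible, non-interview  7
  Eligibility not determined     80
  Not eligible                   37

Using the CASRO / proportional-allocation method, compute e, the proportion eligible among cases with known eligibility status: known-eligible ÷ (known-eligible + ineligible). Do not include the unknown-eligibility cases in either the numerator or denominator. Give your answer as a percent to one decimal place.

Known eligible = 171 + 83 + 36 + 7 = 297
e = 297 / (297 + 37) = 297 / 334 = 0.8892

88.9%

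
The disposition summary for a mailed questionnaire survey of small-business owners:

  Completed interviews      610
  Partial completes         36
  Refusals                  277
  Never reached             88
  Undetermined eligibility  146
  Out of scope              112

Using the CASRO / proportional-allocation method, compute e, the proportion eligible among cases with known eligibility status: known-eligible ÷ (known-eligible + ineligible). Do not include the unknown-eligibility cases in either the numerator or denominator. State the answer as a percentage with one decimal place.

Determined eligible: 610 + 36 + 277 + 88 = 1011
e = 1011 / (1011 + 112) = 1011 / 1123 = 0.9003

90.0%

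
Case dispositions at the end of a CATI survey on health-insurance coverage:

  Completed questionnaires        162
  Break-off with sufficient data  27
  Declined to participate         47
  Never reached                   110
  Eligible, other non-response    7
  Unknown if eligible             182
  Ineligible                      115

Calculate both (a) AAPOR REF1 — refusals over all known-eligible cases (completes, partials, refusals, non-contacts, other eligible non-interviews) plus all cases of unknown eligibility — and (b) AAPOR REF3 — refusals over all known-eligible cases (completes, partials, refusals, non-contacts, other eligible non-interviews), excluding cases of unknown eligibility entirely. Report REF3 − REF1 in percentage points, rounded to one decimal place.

4.5

Num = 47
Denom = 162 + 27 + 47 + 110 + 7 + 182 = 535
REF1 = 47 / 535 = 0.0879
Denom = 162 + 27 + 47 + 110 + 7 = 353
REF3 = 47 / 353 = 0.1331
Difference = 13.31 − 8.79 = 4.52 percentage points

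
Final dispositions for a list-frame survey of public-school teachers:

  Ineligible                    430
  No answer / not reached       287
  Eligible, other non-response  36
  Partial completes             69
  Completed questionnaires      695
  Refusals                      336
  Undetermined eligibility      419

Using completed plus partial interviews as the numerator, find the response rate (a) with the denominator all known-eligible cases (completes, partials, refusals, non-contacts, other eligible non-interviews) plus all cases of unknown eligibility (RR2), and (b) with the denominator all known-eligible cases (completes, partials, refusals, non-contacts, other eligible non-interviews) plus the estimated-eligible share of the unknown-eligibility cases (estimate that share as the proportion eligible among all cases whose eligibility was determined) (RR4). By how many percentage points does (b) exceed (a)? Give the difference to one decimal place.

2.3

Num: 695 + 69 = 764
Denom: 695 + 69 + 336 + 287 + 36 + 419 = 1842
RR2 = 764 / 1842 = 0.4148
Known eligible: 695 + 69 + 336 + 287 + 36 = 1423
e = 1423 / (1423 + 430) = 1423 / 1853 = 0.7679
e × U: 0.7679 × 419 = 321.75
Denom: 1423 + 321.75 = 1744.75
RR4 = 764 / 1744.75 = 0.4379
Difference = 43.79 − 41.48 = 2.31 percentage points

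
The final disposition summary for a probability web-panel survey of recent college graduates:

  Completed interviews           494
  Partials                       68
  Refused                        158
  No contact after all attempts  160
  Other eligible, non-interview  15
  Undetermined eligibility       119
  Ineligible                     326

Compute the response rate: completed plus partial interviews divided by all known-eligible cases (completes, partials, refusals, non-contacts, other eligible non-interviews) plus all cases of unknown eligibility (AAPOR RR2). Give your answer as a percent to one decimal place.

55.4%

Top = 494 + 68 = 562
Denom = 494 + 68 + 158 + 160 + 15 + 119 = 1014
RR2 = 562 / 1014 = 0.5542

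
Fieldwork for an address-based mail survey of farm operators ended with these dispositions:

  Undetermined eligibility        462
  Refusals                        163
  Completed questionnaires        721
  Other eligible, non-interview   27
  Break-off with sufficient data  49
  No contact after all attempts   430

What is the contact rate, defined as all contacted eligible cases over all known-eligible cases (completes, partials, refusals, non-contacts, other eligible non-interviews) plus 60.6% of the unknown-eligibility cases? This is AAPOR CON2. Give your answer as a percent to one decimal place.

57.5%

Numerator → 721 + 49 + 163 + 27 = 960
Known eligible → 721 + 49 + 163 + 430 + 27 = 1390
Estimated eligible among unknowns → 0.6060 × 462 = 279.97
Denominator → 1390 + 279.97 = 1669.97
CON2 = 960 / 1669.97 = 0.5749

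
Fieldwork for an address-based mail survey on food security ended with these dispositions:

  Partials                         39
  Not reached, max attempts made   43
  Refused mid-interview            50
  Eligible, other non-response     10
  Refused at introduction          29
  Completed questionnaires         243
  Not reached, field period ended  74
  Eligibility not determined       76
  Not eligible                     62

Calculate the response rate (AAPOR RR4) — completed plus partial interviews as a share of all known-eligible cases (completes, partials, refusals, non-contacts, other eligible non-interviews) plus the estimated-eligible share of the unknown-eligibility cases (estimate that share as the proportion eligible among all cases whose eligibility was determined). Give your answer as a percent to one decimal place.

50.8%

Refusals = 29 + 50 = 79
No answer / not reached = 74 + 43 = 117
Top = 243 + 39 = 282
Eligible (known) = 243 + 39 + 79 + 117 + 10 = 488
e = 488 / (488 + 62) = 488 / 550 = 0.8873
e × U = 0.8873 × 76 = 67.43
Base = 488 + 67.43 = 555.43
RR4 = 282 / 555.43 = 0.5077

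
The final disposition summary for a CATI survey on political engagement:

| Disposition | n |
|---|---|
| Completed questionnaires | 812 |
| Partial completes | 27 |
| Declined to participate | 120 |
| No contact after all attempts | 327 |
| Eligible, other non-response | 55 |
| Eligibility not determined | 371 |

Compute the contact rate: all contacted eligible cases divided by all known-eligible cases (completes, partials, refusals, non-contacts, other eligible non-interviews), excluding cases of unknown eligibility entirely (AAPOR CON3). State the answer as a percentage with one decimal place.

75.6%

Numerator → 812 + 27 + 120 + 55 = 1014
Denom → 812 + 27 + 120 + 327 + 55 = 1341
CON3 = 1014 / 1341 = 0.7562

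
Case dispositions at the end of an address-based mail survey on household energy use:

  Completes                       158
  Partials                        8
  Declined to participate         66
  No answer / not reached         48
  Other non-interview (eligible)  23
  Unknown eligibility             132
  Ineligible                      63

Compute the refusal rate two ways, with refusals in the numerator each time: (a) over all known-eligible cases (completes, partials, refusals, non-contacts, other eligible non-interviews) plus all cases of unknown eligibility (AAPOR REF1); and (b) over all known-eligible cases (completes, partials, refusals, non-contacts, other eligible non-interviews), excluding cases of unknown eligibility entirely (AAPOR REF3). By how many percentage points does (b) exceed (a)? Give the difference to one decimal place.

6.6

Top: 66
Denom: 158 + 8 + 66 + 48 + 23 + 132 = 435
REF1 = 66 / 435 = 0.1517
Denom: 158 + 8 + 66 + 48 + 23 = 303
REF3 = 66 / 303 = 0.2178
Difference = 21.78 − 15.17 = 6.61 percentage points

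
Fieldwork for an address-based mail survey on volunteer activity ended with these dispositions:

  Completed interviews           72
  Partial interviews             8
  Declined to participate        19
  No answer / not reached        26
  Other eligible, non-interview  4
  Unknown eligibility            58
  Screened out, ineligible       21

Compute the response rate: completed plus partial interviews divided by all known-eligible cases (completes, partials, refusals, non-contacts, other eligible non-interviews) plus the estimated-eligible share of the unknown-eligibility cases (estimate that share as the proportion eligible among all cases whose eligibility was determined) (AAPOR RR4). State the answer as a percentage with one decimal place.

Num → 72 + 8 = 80
Determined eligible → 72 + 8 + 19 + 26 + 4 = 129
e = 129 / (129 + 21) = 129 / 150 = 0.8600
Eligible share of unknowns → 0.8600 × 58 = 49.88
Denom → 129 + 49.88 = 178.88
RR4 = 80 / 178.88 = 0.4472

44.7%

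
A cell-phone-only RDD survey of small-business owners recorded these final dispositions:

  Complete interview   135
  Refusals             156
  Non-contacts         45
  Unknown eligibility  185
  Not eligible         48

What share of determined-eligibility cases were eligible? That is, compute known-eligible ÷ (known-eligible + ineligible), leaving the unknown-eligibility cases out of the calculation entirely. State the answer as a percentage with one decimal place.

87.5%

Determined eligible → 135 + 156 + 45 = 336
e = 336 / (336 + 48) = 336 / 384 = 0.8750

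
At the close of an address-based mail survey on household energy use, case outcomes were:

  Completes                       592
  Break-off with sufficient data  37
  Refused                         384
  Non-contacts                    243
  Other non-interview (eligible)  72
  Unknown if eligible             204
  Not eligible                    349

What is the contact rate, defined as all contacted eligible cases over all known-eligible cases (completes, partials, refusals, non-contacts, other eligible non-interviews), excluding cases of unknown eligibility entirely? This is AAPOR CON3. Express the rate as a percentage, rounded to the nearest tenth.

81.7%

Top = 592 + 37 + 384 + 72 = 1085
Base = 592 + 37 + 384 + 243 + 72 = 1328
CON3 = 1085 / 1328 = 0.8170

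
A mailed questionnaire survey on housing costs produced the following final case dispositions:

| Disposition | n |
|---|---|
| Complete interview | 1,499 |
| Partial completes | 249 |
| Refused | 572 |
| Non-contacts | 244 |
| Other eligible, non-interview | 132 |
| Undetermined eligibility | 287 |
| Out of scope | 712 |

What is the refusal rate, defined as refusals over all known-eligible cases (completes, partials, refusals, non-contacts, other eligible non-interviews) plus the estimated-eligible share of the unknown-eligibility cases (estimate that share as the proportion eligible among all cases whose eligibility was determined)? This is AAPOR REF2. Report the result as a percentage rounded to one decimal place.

19.6%

Num: 572
Known eligible: 1499 + 249 + 572 + 244 + 132 = 2696
e = 2696 / (2696 + 712) = 2696 / 3408 = 0.7911
Estimated eligible among unknowns: 0.7911 × 287 = 227.05
Denominator: 2696 + 227.05 = 2923.05
REF2 = 572 / 2923.05 = 0.1957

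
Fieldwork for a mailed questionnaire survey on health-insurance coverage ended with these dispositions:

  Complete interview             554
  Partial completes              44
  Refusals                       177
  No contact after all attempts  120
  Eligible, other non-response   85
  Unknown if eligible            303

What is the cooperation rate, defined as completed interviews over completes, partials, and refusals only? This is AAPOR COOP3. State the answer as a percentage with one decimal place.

Num → 554
Denom → 554 + 44 + 177 = 775
COOP3 = 554 / 775 = 0.7148

71.5%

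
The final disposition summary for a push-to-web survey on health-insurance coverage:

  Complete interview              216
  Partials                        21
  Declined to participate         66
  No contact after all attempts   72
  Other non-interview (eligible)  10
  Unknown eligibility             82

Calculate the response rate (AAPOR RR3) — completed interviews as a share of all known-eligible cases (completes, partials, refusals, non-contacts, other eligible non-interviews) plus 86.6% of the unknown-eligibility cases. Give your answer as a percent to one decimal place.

47.4%

Num → 216
Eligible (known) → 216 + 21 + 66 + 72 + 10 = 385
Estimated eligible among unknowns → 0.8660 × 82 = 71.01
Denominator → 385 + 71.01 = 456.01
RR3 = 216 / 456.01 = 0.4737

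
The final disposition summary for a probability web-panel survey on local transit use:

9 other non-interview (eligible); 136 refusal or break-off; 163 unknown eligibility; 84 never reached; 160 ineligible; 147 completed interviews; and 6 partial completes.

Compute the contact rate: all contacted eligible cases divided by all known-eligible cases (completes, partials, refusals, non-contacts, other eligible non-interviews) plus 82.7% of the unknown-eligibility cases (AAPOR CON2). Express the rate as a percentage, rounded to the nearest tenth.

Num → 147 + 6 + 136 + 9 = 298
Determined eligible → 147 + 6 + 136 + 84 + 9 = 382
e × U → 0.8270 × 163 = 134.80
Base → 382 + 134.80 = 516.80
CON2 = 298 / 516.80 = 0.5766

57.7%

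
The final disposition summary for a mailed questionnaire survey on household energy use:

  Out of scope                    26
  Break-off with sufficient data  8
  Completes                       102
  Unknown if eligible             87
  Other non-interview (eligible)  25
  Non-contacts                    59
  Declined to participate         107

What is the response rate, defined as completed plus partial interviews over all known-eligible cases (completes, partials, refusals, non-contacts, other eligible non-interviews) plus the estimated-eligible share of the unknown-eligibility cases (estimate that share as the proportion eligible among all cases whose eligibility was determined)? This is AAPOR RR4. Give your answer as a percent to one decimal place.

Numerator: 102 + 8 = 110
Determined eligible: 102 + 8 + 107 + 59 + 25 = 301
e = 301 / (301 + 26) = 301 / 327 = 0.9205
Estimated eligible among unknowns: 0.9205 × 87 = 80.08
Base: 301 + 80.08 = 381.08
RR4 = 110 / 381.08 = 0.2887

28.9%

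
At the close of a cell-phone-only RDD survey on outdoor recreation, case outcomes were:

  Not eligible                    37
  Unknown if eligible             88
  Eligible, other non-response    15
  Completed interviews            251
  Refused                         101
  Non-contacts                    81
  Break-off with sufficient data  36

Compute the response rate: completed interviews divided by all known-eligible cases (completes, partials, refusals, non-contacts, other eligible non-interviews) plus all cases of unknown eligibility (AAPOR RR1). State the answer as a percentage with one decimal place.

43.9%

Numerator = 251
Base = 251 + 36 + 101 + 81 + 15 + 88 = 572
RR1 = 251 / 572 = 0.4388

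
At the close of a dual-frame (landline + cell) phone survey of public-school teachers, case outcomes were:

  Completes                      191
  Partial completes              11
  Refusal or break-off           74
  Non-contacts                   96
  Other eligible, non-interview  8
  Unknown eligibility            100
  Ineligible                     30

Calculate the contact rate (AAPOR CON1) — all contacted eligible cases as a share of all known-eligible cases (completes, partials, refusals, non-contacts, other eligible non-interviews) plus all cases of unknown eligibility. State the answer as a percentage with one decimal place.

59.2%

Num = 191 + 11 + 74 + 8 = 284
Denom = 191 + 11 + 74 + 96 + 8 + 100 = 480
CON1 = 284 / 480 = 0.5917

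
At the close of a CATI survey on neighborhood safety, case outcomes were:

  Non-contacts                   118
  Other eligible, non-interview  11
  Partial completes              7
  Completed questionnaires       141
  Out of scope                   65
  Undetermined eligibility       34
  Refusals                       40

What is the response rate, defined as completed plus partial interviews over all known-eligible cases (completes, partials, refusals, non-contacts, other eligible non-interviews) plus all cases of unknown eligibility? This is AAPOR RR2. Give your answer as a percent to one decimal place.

Top → 141 + 7 = 148
Denominator → 141 + 7 + 40 + 118 + 11 + 34 = 351
RR2 = 148 / 351 = 0.4217

42.2%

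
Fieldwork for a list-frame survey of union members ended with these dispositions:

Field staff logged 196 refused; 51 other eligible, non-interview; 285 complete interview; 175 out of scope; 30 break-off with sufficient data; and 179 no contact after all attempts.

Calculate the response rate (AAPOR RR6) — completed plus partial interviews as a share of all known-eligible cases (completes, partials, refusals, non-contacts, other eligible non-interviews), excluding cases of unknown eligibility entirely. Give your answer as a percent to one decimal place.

Num → 285 + 30 = 315
Denom → 285 + 30 + 196 + 179 + 51 = 741
RR6 = 315 / 741 = 0.4251

42.5%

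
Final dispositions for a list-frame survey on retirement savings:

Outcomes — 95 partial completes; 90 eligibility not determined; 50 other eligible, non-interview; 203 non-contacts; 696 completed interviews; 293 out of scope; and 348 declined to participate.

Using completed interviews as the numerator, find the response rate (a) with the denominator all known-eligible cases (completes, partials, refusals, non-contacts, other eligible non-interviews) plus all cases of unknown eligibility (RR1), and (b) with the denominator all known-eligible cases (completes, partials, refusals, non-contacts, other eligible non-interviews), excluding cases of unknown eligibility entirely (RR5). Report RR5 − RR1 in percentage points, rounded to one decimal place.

Num → 696
Denominator → 696 + 95 + 348 + 203 + 50 + 90 = 1482
RR1 = 696 / 1482 = 0.4696
Denominator → 696 + 95 + 348 + 203 + 50 = 1392
RR5 = 696 / 1392 = 0.5000
Difference = 50.00 − 46.96 = 3.04 percentage points

3.0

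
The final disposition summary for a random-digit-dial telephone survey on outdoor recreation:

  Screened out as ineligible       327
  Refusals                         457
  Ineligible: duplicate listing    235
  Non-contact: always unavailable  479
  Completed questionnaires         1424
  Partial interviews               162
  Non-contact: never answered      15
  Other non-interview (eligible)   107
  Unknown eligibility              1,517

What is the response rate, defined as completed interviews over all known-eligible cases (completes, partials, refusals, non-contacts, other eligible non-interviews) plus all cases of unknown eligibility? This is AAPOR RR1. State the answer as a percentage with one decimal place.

Never reached = 15 + 479 = 494
Not eligible = 327 + 235 = 562
Num → 1424
Denominator → 1424 + 162 + 457 + 494 + 107 + 1517 = 4161
RR1 = 1424 / 4161 = 0.3422

34.2%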